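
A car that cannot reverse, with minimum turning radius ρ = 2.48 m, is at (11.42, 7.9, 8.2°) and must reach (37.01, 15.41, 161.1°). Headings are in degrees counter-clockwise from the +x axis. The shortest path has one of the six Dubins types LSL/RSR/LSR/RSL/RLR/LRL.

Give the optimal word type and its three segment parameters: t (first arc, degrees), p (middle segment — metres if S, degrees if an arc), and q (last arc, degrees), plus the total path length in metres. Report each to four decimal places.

Let ψ = atan2(Δy, Δx) = atan2(7.51, 25.59) = 16.3556° be the start→goal bearing.
Normalize: d = |goal − start| / ρ = 26.669237/2.48 = 10.753725, α = (θ_start − ψ) mod 360° = 351.8444° = 6.140843 rad, β = (θ_goal − ψ) mod 360° = 144.7444° = 2.526266 rad.
Common terms: sin α = -0.141862, cos α = 0.989886, sin β = 0.577225, cos β = -0.816585, cos(α−β) = -0.890213, d² = 115.642592. Work in radians in the unit-radius frame; every candidate has L = ρ·(t + p + q).
LSL: p² = 2 + d² − 2cos(α−β) + 2d(sin α − sin β) = 103.957298; p = √p² = 10.195945; φ = atan2(cos β − cos α, d + sin α − sin β) = -0.178116 rad; t = (φ − α) mod 2π = 6.247411 rad, q = (β − φ) mod 2π = 2.704382 rad → L = 2.48·(6.247411 + 10.195945 + 2.704382) = 2.48·19.147739 = 47.486392 m
RSR: p² = 2 + d² − 2cos(α−β) + 2d(sin β − sin α) = 134.888738; p = √p² = 11.614161; φ = atan2(cos α − cos β, d − sin α + sin β) = 0.156175 rad; t = (α − φ) mod 2π = 5.984669 rad, q = (φ − β) mod 2π = 3.913093 rad → L = 2.48·(5.984669 + 11.614161 + 3.913093) = 2.48·21.511923 = 53.349570 m
LSR: p² = d² − 2 + 2cos(α−β) + 2d(sin α + sin β) = 121.225717; p = √p² = 11.010255; φ = atan2(−cos α − cos β, d + sin α + sin β) − atan2(−2, p) = 0.164202 rad; t = (φ − α) mod 2π = 0.306544 rad, q = (φ − β) mod 2π = 3.921121 rad → L = 2.48·(0.306544 + 11.010255 + 3.921121) = 2.48·15.237921 = 37.790043 m
RSL: p² = d² − 2 + 2cos(α−β) − 2d(sin α + sin β) = 102.498616; p = √p² = 10.124160; φ = atan2(cos α + cos β, d − sin α − sin β) − atan2(2, p) = -0.178242 rad; t = (α − φ) mod 2π = 0.035900 rad, q = (β − φ) mod 2π = 2.704509 rad → L = 2.48·(0.035900 + 10.124160 + 2.704509) = 2.48·12.864569 = 31.904131 m
RLR: c = (6 − d² + 2cos(α−β) + 2d(sin α − sin β))/8 = -15.861092, |c| > 1 → infeasible
LRL: c = (6 − d² + 2cos(α−β) − 2d(sin α − sin β))/8 = -11.994662, |c| > 1 → infeasible
Shortest: RSL with L = 31.904131 m ≈ 31.9041 m
Convert RSL to answer units (arcs ×180/π): t = 0.035900·180/π = 2.0569°, p = ρ·p = 2.48·10.124160 = 25.1079 m, q = 2.704509·180/π = 154.9569°, L = 31.9041 m.

RSL: t = 2.0569°, p = 25.1079 m, q = 154.9569°, L = 31.9041 m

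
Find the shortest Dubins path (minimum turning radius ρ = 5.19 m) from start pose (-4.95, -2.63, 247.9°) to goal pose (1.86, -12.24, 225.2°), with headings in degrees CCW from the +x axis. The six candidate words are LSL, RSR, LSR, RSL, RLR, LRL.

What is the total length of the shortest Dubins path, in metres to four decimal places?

43.2154 m

Let ψ = atan2(Δy, Δx) = atan2(-9.61, 6.81) = -54.6772° be the start→goal bearing.
Normalize: d = |goal − start| / ρ = 11.778294/5.19 = 2.269421, α = (θ_start − ψ) mod 360° = 302.5772° = 5.280969 rad, β = (θ_goal − ψ) mod 360° = 279.8772° = 4.884779 rad.
Common terms: sin α = -0.842667, cos α = 0.538436, sin β = -0.985178, cos β = 0.171537, cos(α−β) = 0.922538, d² = 5.150270. Work in radians in the unit-radius frame; every candidate has L = ρ·(t + p + q).
LSL: p² = 2 + d² − 2cos(α−β) + 2d(sin α − sin β) = 5.952029; p = √p² = 2.439678; φ = atan2(cos β − cos α, d + sin α − sin β) = -0.150961 rad; t = (φ − α) mod 2π = 0.851256 rad, q = (β − φ) mod 2π = 5.035740 rad → L = 5.19·(0.851256 + 2.439678 + 5.035740) = 5.19·8.326674 = 43.215436 m
RSR: p² = 2 + d² − 2cos(α−β) + 2d(sin β − sin α) = 4.658359; p = √p² = 2.158323; φ = atan2(cos α − cos β, d − sin α + sin β) = 0.170822 rad; t = (α − φ) mod 2π = 5.110147 rad, q = (φ − β) mod 2π = 1.569228 rad → L = 5.19·(5.110147 + 2.158323 + 1.569228) = 5.19·8.837698 = 45.867654 m
LSR: p² = d² − 2 + 2cos(α−β) + 2d(sin α + sin β) = -3.300949 < 0 → infeasible
RSL: p² = d² − 2 + 2cos(α−β) − 2d(sin α + sin β) = 13.291642; p = √p² = 3.645770; φ = atan2(cos α + cos β, d − sin α − sin β) − atan2(2, p) = -0.330177 rad; t = (α − φ) mod 2π = 5.611146 rad, q = (β − φ) mod 2π = 5.214956 rad → L = 5.19·(5.611146 + 3.645770 + 5.214956) = 5.19·14.471872 = 75.109015 m
RLR: c = (6 − d² + 2cos(α−β) + 2d(sin α − sin β))/8 = 0.417705; p = 2π − arccos c = 5.143307 rad; φ = atan2(cos α − cos β, d − sin α + sin β) = 0.170822 rad; t = (α − φ + p/2) mod 2π = 1.398615 rad, q = (α − β − t + p) mod 2π = 4.140882 rad → L = 5.19·(1.398615 + 5.143307 + 4.140882) = 5.19·10.682804 = 55.443751 m
LRL: c = (6 − d² + 2cos(α−β) − 2d(sin α − sin β))/8 = 0.255996; p = 2π − arccos c = 4.971267 rad; φ = atan2(cos β − cos α, d + sin α − sin β) = -0.150961 rad; t = (φ − α + p/2) mod 2π = 3.336890 rad, q = (β − α − t + p) mod 2π = 1.238188 rad → L = 5.19·(3.336890 + 4.971267 + 1.238188) = 5.19·9.546345 = 49.545529 m
Shortest: LSL with L = 43.215436 m ≈ 43.2154 m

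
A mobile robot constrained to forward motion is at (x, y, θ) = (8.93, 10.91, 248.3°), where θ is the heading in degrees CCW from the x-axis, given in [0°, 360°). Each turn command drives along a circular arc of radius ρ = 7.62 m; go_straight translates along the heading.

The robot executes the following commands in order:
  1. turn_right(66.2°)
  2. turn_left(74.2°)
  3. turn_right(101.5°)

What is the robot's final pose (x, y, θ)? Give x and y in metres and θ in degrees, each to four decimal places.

set_pose: (x, y, θ) = (8.9300, 10.9100, 248.3000°), ρ = 7.62
turn_right(66.2°): centre at ρ to the right, rotate −66.2° → (2.1292, 6.1126, 182.1000°)
turn_left(74.2°): centre at ρ to the left, rotate +74.2° → (-4.9947, 0.3024, 256.3000°)
turn_right(101.5°): centre at ρ to the right, rotate −101.5° → (-15.6424, -4.7877, 154.8000°)

(-15.6424, -4.7877, 154.8000°)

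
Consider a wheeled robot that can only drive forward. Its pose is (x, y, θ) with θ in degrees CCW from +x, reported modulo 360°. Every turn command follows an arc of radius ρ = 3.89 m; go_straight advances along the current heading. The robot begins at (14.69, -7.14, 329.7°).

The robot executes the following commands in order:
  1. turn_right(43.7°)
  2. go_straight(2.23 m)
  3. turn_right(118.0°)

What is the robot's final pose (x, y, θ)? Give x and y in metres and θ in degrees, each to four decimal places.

(12.5333, -16.4472, 168.0000°)

set_pose: (x, y, θ) = (14.6900, -7.1400, 329.7000°), ρ = 3.89
turn_right(43.7°): centre at ρ to the right, rotate −43.7° → (16.4667, -9.4264, 286.0000°)
go_straight(2.23): x += 2.23·cos θ, y += 2.23·sin θ → (17.0814, -11.5700, 286.0000°)
turn_right(118.0°): centre at ρ to the right, rotate −118.0° → (12.5333, -16.4472, 168.0000°)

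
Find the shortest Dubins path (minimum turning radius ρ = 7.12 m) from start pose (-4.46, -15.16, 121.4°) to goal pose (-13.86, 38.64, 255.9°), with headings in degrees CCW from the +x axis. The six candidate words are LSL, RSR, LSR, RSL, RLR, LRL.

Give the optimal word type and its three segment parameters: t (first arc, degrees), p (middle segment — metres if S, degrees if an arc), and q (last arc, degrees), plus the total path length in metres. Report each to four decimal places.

RSL: t = 38.2036°, p = 46.9999 m, q = 172.7036°, L = 73.2088 m

Let ψ = atan2(Δy, Δx) = atan2(53.80, -9.40) = 99.9107° be the start→goal bearing.
Normalize: d = |goal − start| / ρ = 54.615016/7.12 = 7.670648, α = (θ_start − ψ) mod 360° = 21.4893° = 0.375058 rad, β = (θ_goal − ψ) mod 360° = 155.9893° = 2.722526 rad.
Common terms: sin α = 0.366327, cos α = 0.930486, sin β = 0.406908, cos β = -0.913469, cos(α−β) = -0.700909, d² = 58.838846. Work in radians in the unit-radius frame; every candidate has L = ρ·(t + p + q).
LSL: p² = 2 + d² − 2cos(α−β) + 2d(sin α − sin β) = 61.618096; p = √p² = 7.849719; φ = atan2(cos β − cos α, d + sin α − sin β) = -0.237123 rad; t = (φ − α) mod 2π = 5.671004 rad, q = (β − φ) mod 2π = 2.959649 rad → L = 7.12·(5.671004 + 7.849719 + 2.959649) = 7.12·16.480373 = 117.340253 m
RSR: p² = 2 + d² − 2cos(α−β) + 2d(sin β − sin α) = 62.863233; p = √p² = 7.928634; φ = atan2(cos α − cos β, d − sin α + sin β) = 0.234718 rad; t = (α − φ) mod 2π = 0.140340 rad, q = (φ − β) mod 2π = 3.795378 rad → L = 7.12·(0.140340 + 7.928634 + 3.795378) = 7.12·11.864351 = 84.474181 m
LSR: p² = d² − 2 + 2cos(α−β) + 2d(sin α + sin β) = 67.299450; p = √p² = 8.203624; φ = atan2(−cos α − cos β, d + sin α + sin β) − atan2(−2, p) = 0.237115 rad; t = (φ − α) mod 2π = 6.145242 rad, q = (φ − β) mod 2π = 3.797774 rad → L = 7.12·(6.145242 + 8.203624 + 3.797774) = 7.12·18.146640 = 129.204074 m
RSL: p² = d² − 2 + 2cos(α−β) − 2d(sin α + sin β) = 43.574605; p = √p² = 6.601106; φ = atan2(cos α + cos β, d − sin α − sin β) − atan2(2, p) = -0.291721 rad; t = (α − φ) mod 2π = 0.666779 rad, q = (β − φ) mod 2π = 3.014247 rad → L = 7.12·(0.666779 + 6.601106 + 3.014247) = 7.12·10.282132 = 73.208783 m
RLR: c = (6 − d² + 2cos(α−β) + 2d(sin α − sin β))/8 = -6.857904, |c| > 1 → infeasible
LRL: c = (6 − d² + 2cos(α−β) − 2d(sin α − sin β))/8 = -6.702262, |c| > 1 → infeasible
Shortest: RSL with L = 73.208783 m ≈ 73.2088 m
Convert RSL to answer units (arcs ×180/π): t = 0.666779·180/π = 38.2036°, p = ρ·p = 7.12·6.601106 = 46.9999 m, q = 3.014247·180/π = 172.7036°, L = 73.2088 m.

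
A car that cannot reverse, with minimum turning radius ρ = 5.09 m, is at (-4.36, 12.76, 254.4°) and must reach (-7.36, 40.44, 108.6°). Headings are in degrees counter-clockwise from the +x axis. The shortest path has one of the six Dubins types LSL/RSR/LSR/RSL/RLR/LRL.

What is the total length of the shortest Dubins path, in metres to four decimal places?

42.0331 m

Let ψ = atan2(Δy, Δx) = atan2(27.68, -3.00) = 96.1857° be the start→goal bearing.
Normalize: d = |goal − start| / ρ = 27.842098/5.09 = 5.469960, α = (θ_start − ψ) mod 360° = 158.2143° = 2.761361 rad, β = (θ_goal − ψ) mod 360° = 12.4143° = 0.216671 rad.
Common terms: sin α = 0.371135, cos α = -0.928579, sin β = 0.214980, cos β = 0.976618, cos(α−β) = -0.827081, d² = 29.920465. Work in radians in the unit-radius frame; every candidate has L = ρ·(t + p + q).
LSL: p² = 2 + d² − 2cos(α−β) + 2d(sin α − sin β) = 35.282956; p = √p² = 5.939946; φ = atan2(cos β − cos α, d + sin α − sin β) = 0.326514 rad; t = (φ − α) mod 2π = 3.848338 rad, q = (β − φ) mod 2π = 6.173342 rad → L = 5.09·(3.848338 + 5.939946 + 6.173342) = 5.09·15.961626 = 81.244678 m
RSR: p² = 2 + d² − 2cos(α−β) + 2d(sin β − sin α) = 31.866296; p = √p² = 5.645024; φ = atan2(cos α − cos β, d − sin α + sin β) = -0.344260 rad; t = (α − φ) mod 2π = 3.105621 rad, q = (φ − β) mod 2π = 5.722254 rad → L = 5.09·(3.105621 + 5.645024 + 5.722254) = 5.09·14.472899 = 73.667058 m
LSR: p² = d² − 2 + 2cos(α−β) + 2d(sin α + sin β) = 32.678358; p = √p² = 5.716499; φ = atan2(−cos α − cos β, d + sin α + sin β) − atan2(−2, p) = 0.328622 rad; t = (φ − α) mod 2π = 3.850446 rad, q = (φ − β) mod 2π = 0.111951 rad → L = 5.09·(3.850446 + 5.716499 + 0.111951) = 5.09·9.678895 = 49.265577 m
RSL: p² = d² − 2 + 2cos(α−β) − 2d(sin α + sin β) = 19.854250; p = √p² = 4.455811; φ = atan2(cos α + cos β, d − sin α − sin β) − atan2(2, p) = -0.412063 rad; t = (α − φ) mod 2π = 3.173424 rad, q = (β − φ) mod 2π = 0.628734 rad → L = 5.09·(3.173424 + 4.455811 + 0.628734) = 5.09·8.257969 = 42.033061 m
RLR: c = (6 − d² + 2cos(α−β) + 2d(sin α − sin β))/8 = -2.983287, |c| > 1 → infeasible
LRL: c = (6 − d² + 2cos(α−β) − 2d(sin α − sin β))/8 = -3.410370, |c| > 1 → infeasible
Shortest: RSL with L = 42.033061 m ≈ 42.0331 m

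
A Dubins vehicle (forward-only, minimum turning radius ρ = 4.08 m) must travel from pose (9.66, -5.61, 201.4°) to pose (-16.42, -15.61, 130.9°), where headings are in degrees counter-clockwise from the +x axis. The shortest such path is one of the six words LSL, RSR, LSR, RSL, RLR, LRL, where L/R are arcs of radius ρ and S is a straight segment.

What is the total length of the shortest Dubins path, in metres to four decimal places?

29.2373 m

Let ψ = atan2(Δy, Δx) = atan2(-10.00, -26.08) = -159.0214° be the start→goal bearing.
Normalize: d = |goal − start| / ρ = 27.931459/4.08 = 6.845946, α = (θ_start − ψ) mod 360° = 0.4214° = 0.007355 rad, β = (θ_goal − ψ) mod 360° = 289.9214° = 5.060083 rad.
Common terms: sin α = 0.007355, cos α = 0.999973, sin β = -0.940161, cos β = 0.340731, cos(α−β) = 0.333807, d² = 46.866974. Work in radians in the unit-radius frame; every candidate has L = ρ·(t + p + q).
LSL: p² = 2 + d² − 2cos(α−β) + 2d(sin α − sin β) = 61.172642; p = √p² = 7.821294; φ = atan2(cos β − cos α, d + sin α − sin β) = -0.084388 rad; t = (φ − α) mod 2π = 6.191442 rad, q = (β − φ) mod 2π = 5.144471 rad → L = 4.08·(6.191442 + 7.821294 + 5.144471) = 4.08·19.157208 = 78.161407 m
RSR: p² = 2 + d² − 2cos(α−β) + 2d(sin β − sin α) = 35.226079; p = √p² = 5.935156; φ = atan2(cos α − cos β, d − sin α + sin β) = 0.111304 rad; t = (α − φ) mod 2π = 6.179236 rad, q = (φ − β) mod 2π = 1.334406 rad → L = 4.08·(6.179236 + 5.935156 + 1.334406) = 4.08·13.448799 = 54.871098 m
LSR: p² = d² − 2 + 2cos(α−β) + 2d(sin α + sin β) = 32.762706; p = √p² = 5.723872; φ = atan2(−cos α − cos β, d + sin α + sin β) − atan2(−2, p) = 0.113189 rad; t = (φ − α) mod 2π = 0.105834 rad, q = (φ − β) mod 2π = 1.336292 rad → L = 4.08·(0.105834 + 5.723872 + 1.336292) = 4.08·7.165998 = 29.237270 m
RSL: p² = d² − 2 + 2cos(α−β) − 2d(sin α + sin β) = 58.306469; p = √p² = 7.635867; φ = atan2(cos α + cos β, d − sin α − sin β) − atan2(2, p) = -0.085490 rad; t = (α − φ) mod 2π = 0.092844 rad, q = (β − φ) mod 2π = 5.145573 rad → L = 4.08·(0.092844 + 7.635867 + 5.145573) = 4.08·12.874284 = 52.527080 m
RLR: c = (6 − d² + 2cos(α−β) + 2d(sin α − sin β))/8 = -3.403260, |c| > 1 → infeasible
LRL: c = (6 − d² + 2cos(α−β) − 2d(sin α − sin β))/8 = -6.646580, |c| > 1 → infeasible
Shortest: LSR with L = 29.237270 m ≈ 29.2373 m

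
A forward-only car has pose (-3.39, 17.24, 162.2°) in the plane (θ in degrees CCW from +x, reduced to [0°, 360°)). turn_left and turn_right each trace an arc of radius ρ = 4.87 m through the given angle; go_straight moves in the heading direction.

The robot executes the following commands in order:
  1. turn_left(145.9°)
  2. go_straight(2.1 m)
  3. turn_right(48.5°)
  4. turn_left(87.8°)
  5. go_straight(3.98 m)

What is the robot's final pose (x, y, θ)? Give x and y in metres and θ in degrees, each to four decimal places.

set_pose: (x, y, θ) = (-3.3900, 17.2400, 162.2000°), ρ = 4.87
turn_left(145.9°): centre at ρ to the left, rotate +145.9° → (-8.7111, 9.5982, 308.1000°)
go_straight(2.1): x += 2.1·cos θ, y += 2.1·sin θ → (-7.4153, 7.9456, 308.1000°)
turn_right(48.5°): centre at ρ to the right, rotate −48.5° → (-6.4577, 4.0615, 259.6000°)
turn_left(87.8°): centre at ρ to the left, rotate +87.8° → (-2.7301, -1.5703, 347.4000°)
go_straight(3.98): x += 3.98·cos θ, y += 3.98·sin θ → (1.1541, -2.4385, 347.4000°)

(1.1541, -2.4385, 347.4000°)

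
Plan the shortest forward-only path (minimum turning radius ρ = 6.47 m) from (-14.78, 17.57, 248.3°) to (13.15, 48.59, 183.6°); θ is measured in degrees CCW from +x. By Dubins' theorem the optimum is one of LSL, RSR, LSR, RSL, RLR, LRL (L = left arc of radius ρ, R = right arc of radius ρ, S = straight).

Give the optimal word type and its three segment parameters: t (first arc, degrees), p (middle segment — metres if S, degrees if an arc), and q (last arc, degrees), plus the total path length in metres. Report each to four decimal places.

Let ψ = atan2(Δy, Δx) = atan2(31.02, 27.93) = 48.0005° be the start→goal bearing.
Normalize: d = |goal − start| / ρ = 41.741170/6.47 = 6.451495, α = (θ_start − ψ) mod 360° = 200.2995° = 3.495885 rad, β = (θ_goal − ψ) mod 360° = 135.5995° = 2.366657 rad.
Common terms: sin α = -0.346927, cos α = -0.937892, sin β = 0.699670, cos β = -0.714466, cos(α−β) = 0.427358, d² = 41.621783. Work in radians in the unit-radius frame; every candidate has L = ρ·(t + p + q).
LSL: p² = 2 + d² − 2cos(α−β) + 2d(sin α − sin β) = 29.262839; p = √p² = 5.409514; φ = atan2(cos β − cos α, d + sin α − sin β) = 0.041314 rad; t = (φ − α) mod 2π = 2.828615 rad, q = (β − φ) mod 2π = 2.325343 rad → L = 6.47·(2.828615 + 5.409514 + 2.325343) = 6.47·10.563471 = 68.345658 m
RSR: p² = 2 + d² − 2cos(α−β) + 2d(sin β − sin α) = 56.271296; p = √p² = 7.501420; φ = atan2(cos α − cos β, d − sin α + sin β) = -0.029789 rad; t = (α − φ) mod 2π = 3.525674 rad, q = (φ − β) mod 2π = 3.886739 rad → L = 6.47·(3.525674 + 7.501420 + 3.886739) = 6.47·14.913833 = 96.492499 m
LSR: p² = d² − 2 + 2cos(α−β) + 2d(sin α + sin β) = 45.027943; p = √p² = 6.710286; φ = atan2(−cos α − cos β, d + sin α + sin β) − atan2(−2, p) = 0.527898 rad; t = (φ − α) mod 2π = 3.315198 rad, q = (φ − β) mod 2π = 4.444426 rad → L = 6.47·(3.315198 + 6.710286 + 4.444426) = 6.47·14.469910 = 93.620320 m
RSL: p² = d² − 2 + 2cos(α−β) − 2d(sin α + sin β) = 35.925055; p = √p² = 5.993751; φ = atan2(cos α + cos β, d − sin α − sin β) − atan2(2, p) = -0.586645 rad; t = (α − φ) mod 2π = 4.082530 rad, q = (β − φ) mod 2π = 2.953302 rad → L = 6.47·(4.082530 + 5.993751 + 2.953302) = 6.47·13.029584 = 84.301408 m
RLR: c = (6 − d² + 2cos(α−β) + 2d(sin α − sin β))/8 = -6.033912, |c| > 1 → infeasible
LRL: c = (6 − d² + 2cos(α−β) − 2d(sin α − sin β))/8 = -2.657855, |c| > 1 → infeasible
Shortest: LSL with L = 68.345658 m ≈ 68.3457 m
Convert LSL to answer units (arcs ×180/π): t = 2.828615·180/π = 162.0677°, p = ρ·p = 6.47·5.409514 = 34.9996 m, q = 2.325343·180/π = 133.2323°, L = 68.3457 m.

LSL: t = 162.0677°, p = 34.9996 m, q = 133.2323°, L = 68.3457 m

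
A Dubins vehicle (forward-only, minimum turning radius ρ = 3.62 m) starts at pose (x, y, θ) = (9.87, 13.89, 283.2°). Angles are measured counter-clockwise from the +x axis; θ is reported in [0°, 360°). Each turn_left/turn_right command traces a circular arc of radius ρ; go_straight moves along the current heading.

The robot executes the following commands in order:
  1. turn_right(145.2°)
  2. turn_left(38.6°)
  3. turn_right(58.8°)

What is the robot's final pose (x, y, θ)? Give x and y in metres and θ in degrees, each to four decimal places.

set_pose: (x, y, θ) = (9.8700, 13.8900, 283.2000°), ρ = 3.62
turn_right(145.2°): centre at ρ to the right, rotate −145.2° → (3.9234, 10.3732, 138.0000°)
turn_left(38.6°): centre at ρ to the left, rotate +38.6° → (1.7158, 11.2966, 176.6000°)
turn_right(58.8°): centre at ρ to the right, rotate −58.8° → (-1.2717, 13.2219, 117.8000°)

(-1.2717, 13.2219, 117.8000°)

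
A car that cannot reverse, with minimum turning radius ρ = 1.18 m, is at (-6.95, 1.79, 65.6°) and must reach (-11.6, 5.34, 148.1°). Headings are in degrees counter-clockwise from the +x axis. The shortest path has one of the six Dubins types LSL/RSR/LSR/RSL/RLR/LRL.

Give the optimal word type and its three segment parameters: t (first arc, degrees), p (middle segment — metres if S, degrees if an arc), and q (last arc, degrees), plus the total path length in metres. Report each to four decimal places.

LSR: t = 88.4131°, p = 4.4342 m, q = 5.9131°, L = 6.3769 m

Let ψ = atan2(Δy, Δx) = atan2(3.55, -4.65) = 142.6404° be the start→goal bearing.
Normalize: d = |goal − start| / ρ = 5.850214/1.18 = 4.957808, α = (θ_start − ψ) mod 360° = 282.9596° = 4.938577 rad, β = (θ_goal − ψ) mod 360° = 5.4596° = 0.095288 rad.
Common terms: sin α = -0.974528, cos α = 0.224264, sin β = 0.095144, cos β = 0.995464, cos(α−β) = 0.130526, d² = 24.579862. Work in radians in the unit-radius frame; every candidate has L = ρ·(t + p + q).
LSL: p² = 2 + d² − 2cos(α−β) + 2d(sin α − sin β) = 15.712350; p = √p² = 3.963881; φ = atan2(cos β − cos α, d + sin α − sin β) = 0.195806 rad; t = (φ − α) mod 2π = 1.540414 rad, q = (β − φ) mod 2π = 6.182668 rad → L = 1.18·(1.540414 + 3.963881 + 6.182668) = 1.18·11.686963 = 13.790616 m
RSR: p² = 2 + d² − 2cos(α−β) + 2d(sin β − sin α) = 36.925269; p = √p² = 6.076617; φ = atan2(cos α − cos β, d − sin α + sin β) = -0.127256 rad; t = (α − φ) mod 2π = 5.065832 rad, q = (φ − β) mod 2π = 6.060642 rad → L = 1.18·(5.065832 + 6.076617 + 6.060642) = 1.18·17.203091 = 20.299647 m
LSR: p² = d² − 2 + 2cos(α−β) + 2d(sin α + sin β) = 14.121273; p = √p² = 3.757828; φ = atan2(−cos α − cos β, d + sin α + sin β) − atan2(−2, p) = 0.198490 rad; t = (φ − α) mod 2π = 1.543099 rad, q = (φ − β) mod 2π = 0.103202 rad → L = 1.18·(1.543099 + 3.757828 + 0.103202) = 1.18·5.404129 = 6.376873 m
RSL: p² = d² − 2 + 2cos(α−β) − 2d(sin α + sin β) = 31.560556; p = √p² = 5.617878; φ = atan2(cos α + cos β, d − sin α − sin β) − atan2(2, p) = -0.136022 rad; t = (α − φ) mod 2π = 5.074598 rad, q = (β − φ) mod 2π = 0.231310 rad → L = 1.18·(5.074598 + 5.617878 + 0.231310) = 1.18·10.923786 = 12.890068 m
RLR: c = (6 − d² + 2cos(α−β) + 2d(sin α − sin β))/8 = -3.615659, |c| > 1 → infeasible
LRL: c = (6 − d² + 2cos(α−β) − 2d(sin α − sin β))/8 = -0.964044; p = 2π − arccos c = 3.410568 rad; φ = atan2(cos β − cos α, d + sin α − sin β) = 0.195806 rad; t = (φ − α + p/2) mod 2π = 3.245698 rad, q = (β − α − t + p) mod 2π = 1.604766 rad → L = 1.18·(3.245698 + 3.410568 + 1.604766) = 1.18·8.261032 = 9.748018 m
Shortest: LSR with L = 6.376873 m ≈ 6.3769 m
Convert LSR to answer units (arcs ×180/π): t = 1.543099·180/π = 88.4131°, p = ρ·p = 1.18·3.757828 = 4.4342 m, q = 0.103202·180/π = 5.9131°, L = 6.3769 m.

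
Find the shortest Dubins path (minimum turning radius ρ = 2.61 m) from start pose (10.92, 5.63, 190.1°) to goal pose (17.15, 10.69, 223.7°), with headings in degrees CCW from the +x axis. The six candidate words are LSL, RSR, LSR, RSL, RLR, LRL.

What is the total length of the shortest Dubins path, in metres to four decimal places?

Let ψ = atan2(Δy, Δx) = atan2(5.06, 6.23) = 39.0835° be the start→goal bearing.
Normalize: d = |goal − start| / ρ = 8.025989/2.61 = 3.075092, α = (θ_start − ψ) mod 360° = 151.0165° = 2.635736 rad, β = (θ_goal − ψ) mod 360° = 184.6165° = 3.222166 rad.
Common terms: sin α = 0.484557, cos α = -0.874760, sin β = -0.080486, cos β = -0.996756, cos(α−β) = 0.832921, d² = 9.456188. Work in radians in the unit-radius frame; every candidate has L = ρ·(t + p + q).
LSL: p² = 2 + d² − 2cos(α−β) + 2d(sin α − sin β) = 13.265468; p = √p² = 3.642179; φ = atan2(cos β − cos α, d + sin α − sin β) = -0.033502 rad; t = (φ − α) mod 2π = 3.613948 rad, q = (β − φ) mod 2π = 3.255668 rad → L = 2.61·(3.613948 + 3.642179 + 3.255668) = 2.61·10.511795 = 27.435785 m
RSR: p² = 2 + d² − 2cos(α−β) + 2d(sin β − sin α) = 6.315223; p = √p² = 2.513011; φ = atan2(cos α − cos β, d − sin α + sin β) = 0.048565 rad; t = (α − φ) mod 2π = 2.587171 rad, q = (φ − β) mod 2π = 3.109584 rad → L = 2.61·(2.587171 + 2.513011 + 3.109584) = 2.61·8.209765 = 21.427488 m
LSR: p² = d² − 2 + 2cos(α−β) + 2d(sin α + sin β) = 11.607140; p = √p² = 3.406925; φ = atan2(−cos α − cos β, d + sin α + sin β) − atan2(−2, p) = 1.024358 rad; t = (φ − α) mod 2π = 4.671807 rad, q = (φ − β) mod 2π = 4.085377 rad → L = 2.61·(4.671807 + 3.406925 + 4.085377) = 2.61·12.164109 = 31.748325 m
RSL: p² = d² − 2 + 2cos(α−β) − 2d(sin α + sin β) = 6.636921; p = √p² = 2.576222; φ = atan2(cos α + cos β, d − sin α − sin β) − atan2(2, p) = -1.271319 rad; t = (α − φ) mod 2π = 3.907055 rad, q = (β − φ) mod 2π = 4.493485 rad → L = 2.61·(3.907055 + 2.576222 + 4.493485) = 2.61·10.976762 = 28.649350 m
RLR: c = (6 − d² + 2cos(α−β) + 2d(sin α − sin β))/8 = 0.210597; p = 2π − arccos c = 4.924575 rad; φ = atan2(cos α − cos β, d − sin α + sin β) = 0.048565 rad; t = (α − φ + p/2) mod 2π = 5.049458 rad, q = (α − β − t + p) mod 2π = 5.571871 rad → L = 2.61·(5.049458 + 4.924575 + 5.571871) = 2.61·15.545904 = 40.574810 m
LRL: c = (6 − d² + 2cos(α−β) − 2d(sin α − sin β))/8 = -0.658184; p = 2π − arccos c = 3.993986 rad; φ = atan2(cos β − cos α, d + sin α − sin β) = -0.033502 rad; t = (φ − α + p/2) mod 2π = 5.610941 rad, q = (β − α − t + p) mod 2π = 5.252661 rad → L = 2.61·(5.610941 + 3.993986 + 5.252661) = 2.61·14.857587 = 38.778302 m
Shortest: RSR with L = 21.427488 m ≈ 21.4275 m

21.4275 m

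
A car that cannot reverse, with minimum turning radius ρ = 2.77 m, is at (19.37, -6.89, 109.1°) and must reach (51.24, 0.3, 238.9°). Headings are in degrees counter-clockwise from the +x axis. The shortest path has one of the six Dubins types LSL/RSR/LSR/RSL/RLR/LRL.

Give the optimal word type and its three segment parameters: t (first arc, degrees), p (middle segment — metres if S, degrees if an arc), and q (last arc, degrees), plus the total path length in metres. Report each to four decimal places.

Let ψ = atan2(Δy, Δx) = atan2(7.19, 31.87) = 12.7133° be the start→goal bearing.
Normalize: d = |goal − start| / ρ = 32.670981/2.77 = 11.794578, α = (θ_start − ψ) mod 360° = 96.3867° = 1.682265 rad, β = (θ_goal − ψ) mod 360° = 226.1867° = 3.947702 rad.
Common terms: sin α = 0.993794, cos α = -0.111238, sin β = -0.721599, cos β = -0.692311, cos(α−β) = -0.640110, d² = 139.112070. Work in radians in the unit-radius frame; every candidate has L = ρ·(t + p + q).
LSL: p² = 2 + d² − 2cos(α−β) + 2d(sin α − sin β) = 182.856965; p = √p² = 13.522461; φ = atan2(cos β − cos α, d + sin α − sin β) = -0.042984 rad; t = (φ − α) mod 2π = 4.557936 rad, q = (β − φ) mod 2π = 3.990686 rad → L = 2.77·(4.557936 + 13.522461 + 3.990686) = 2.77·22.071084 = 61.136903 m
RSR: p² = 2 + d² − 2cos(α−β) + 2d(sin β − sin α) = 101.927613; p = √p² = 10.095921; φ = atan2(cos α − cos β, d − sin α + sin β) = 0.057587 rad; t = (α − φ) mod 2π = 1.624678 rad, q = (φ − β) mod 2π = 2.393070 rad → L = 2.77·(1.624678 + 10.095921 + 2.393070) = 2.77·14.113669 = 39.094862 m
LSR: p² = d² − 2 + 2cos(α−β) + 2d(sin α + sin β) = 142.252689; p = √p² = 11.926973; φ = atan2(−cos α − cos β, d + sin α + sin β) − atan2(−2, p) = 0.232635 rad; t = (φ − α) mod 2π = 4.833555 rad, q = (φ − β) mod 2π = 2.568118 rad → L = 2.77·(4.833555 + 11.926973 + 2.568118) = 2.77·19.328647 = 53.540351 m
RSL: p² = d² − 2 + 2cos(α−β) − 2d(sin α + sin β) = 129.411012; p = √p² = 11.375896; φ = atan2(cos α + cos β, d − sin α − sin β) − atan2(2, p) = -0.243657 rad; t = (α − φ) mod 2π = 1.925922 rad, q = (β − φ) mod 2π = 4.191359 rad → L = 2.77·(1.925922 + 11.375896 + 4.191359) = 2.77·17.493178 = 48.456102 m
RLR: c = (6 − d² + 2cos(α−β) + 2d(sin α − sin β))/8 = -11.740952, |c| > 1 → infeasible
LRL: c = (6 − d² + 2cos(α−β) − 2d(sin α − sin β))/8 = -21.857121, |c| > 1 → infeasible
Shortest: RSR with L = 39.094862 m ≈ 39.0949 m
Convert RSR to answer units (arcs ×180/π): t = 1.624678·180/π = 93.0872°, p = ρ·p = 2.77·10.095921 = 27.9657 m, q = 2.393070·180/π = 137.1128°, L = 39.0949 m.

RSR: t = 93.0872°, p = 27.9657 m, q = 137.1128°, L = 39.0949 m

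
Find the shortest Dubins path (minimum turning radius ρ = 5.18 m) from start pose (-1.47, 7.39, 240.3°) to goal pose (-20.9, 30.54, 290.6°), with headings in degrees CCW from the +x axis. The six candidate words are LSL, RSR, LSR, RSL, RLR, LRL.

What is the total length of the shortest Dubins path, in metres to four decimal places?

54.1320 m

Let ψ = atan2(Δy, Δx) = atan2(23.15, -19.43) = 130.0070° be the start→goal bearing.
Normalize: d = |goal − start| / ρ = 30.223292/5.18 = 5.834612, α = (θ_start − ψ) mod 360° = 110.2930° = 1.924975 rad, β = (θ_goal − ψ) mod 360° = 160.5930° = 2.802876 rad.
Common terms: sin α = 0.937932, cos α = -0.346821, sin β = 0.332277, cos β = -0.943182, cos(α−β) = 0.638768, d² = 34.042702. Work in radians in the unit-radius frame; every candidate has L = ρ·(t + p + q).
LSL: p² = 2 + d² − 2cos(α−β) + 2d(sin α − sin β) = 41.832686; p = √p² = 6.467819; φ = atan2(cos β − cos α, d + sin α − sin β) = -0.092336 rad; t = (φ − α) mod 2π = 4.265874 rad, q = (β − φ) mod 2π = 2.895212 rad → L = 5.18·(4.265874 + 6.467819 + 2.895212) = 5.18·13.628905 = 70.597729 m
RSR: p² = 2 + d² − 2cos(α−β) + 2d(sin β − sin α) = 27.697647; p = √p² = 5.262855; φ = atan2(cos α − cos β, d − sin α + sin β) = 0.113559 rad; t = (α − φ) mod 2π = 1.811416 rad, q = (φ − β) mod 2π = 3.593868 rad → L = 5.18·(1.811416 + 5.262855 + 3.593868) = 5.18·10.668140 = 55.260966 m
LSR: p² = d² − 2 + 2cos(α−β) + 2d(sin α + sin β) = 48.142586; p = √p² = 6.938486; φ = atan2(−cos α − cos β, d + sin α + sin β) − atan2(−2, p) = 0.460250 rad; t = (φ − α) mod 2π = 4.818460 rad, q = (φ − β) mod 2π = 3.940560 rad → L = 5.18·(4.818460 + 6.938486 + 3.940560) = 5.18·15.697506 = 81.313081 m
RSL: p² = d² − 2 + 2cos(α−β) − 2d(sin α + sin β) = 18.497890; p = √p² = 4.300917; φ = atan2(cos α + cos β, d − sin α − sin β) − atan2(2, p) = -0.710710 rad; t = (α − φ) mod 2π = 2.635686 rad, q = (β − φ) mod 2π = 3.513586 rad → L = 5.18·(2.635686 + 4.300917 + 3.513586) = 5.18·10.450190 = 54.131982 m
RLR: c = (6 − d² + 2cos(α−β) + 2d(sin α − sin β))/8 = -2.462206, |c| > 1 → infeasible
LRL: c = (6 − d² + 2cos(α−β) − 2d(sin α − sin β))/8 = -4.229086, |c| > 1 → infeasible
Shortest: RSL with L = 54.131982 m ≈ 54.1320 m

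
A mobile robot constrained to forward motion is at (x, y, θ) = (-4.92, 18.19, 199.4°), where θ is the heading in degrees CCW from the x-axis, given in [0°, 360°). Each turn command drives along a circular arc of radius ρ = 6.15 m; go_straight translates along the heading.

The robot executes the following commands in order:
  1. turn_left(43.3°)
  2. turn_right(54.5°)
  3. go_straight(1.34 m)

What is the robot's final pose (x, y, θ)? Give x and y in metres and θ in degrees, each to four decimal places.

(-14.2563, 11.7523, 188.2000°)

set_pose: (x, y, θ) = (-4.9200, 18.1900, 199.4000°), ρ = 6.15
turn_left(43.3°): centre at ρ to the left, rotate +43.3° → (-8.3422, 15.2099, 242.7000°)
turn_right(54.5°): centre at ρ to the right, rotate −54.5° → (-12.9300, 11.9434, 188.2000°)
go_straight(1.34): x += 1.34·cos θ, y += 1.34·sin θ → (-14.2563, 11.7523, 188.2000°)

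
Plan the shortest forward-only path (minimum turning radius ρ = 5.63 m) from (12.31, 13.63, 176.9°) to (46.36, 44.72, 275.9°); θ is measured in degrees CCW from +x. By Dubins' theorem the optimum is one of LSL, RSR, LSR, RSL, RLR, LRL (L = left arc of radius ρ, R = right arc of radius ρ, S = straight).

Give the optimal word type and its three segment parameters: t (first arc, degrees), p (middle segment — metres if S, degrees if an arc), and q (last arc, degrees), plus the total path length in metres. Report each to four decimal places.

RSR: t = 135.4130°, p = 37.5719 m, q = 125.5870°, L = 63.2183 m

Let ψ = atan2(Δy, Δx) = atan2(31.09, 34.05) = 42.3982° be the start→goal bearing.
Normalize: d = |goal − start| / ρ = 46.108466/5.63 = 8.189781, α = (θ_start − ψ) mod 360° = 134.5018° = 2.347499 rad, β = (θ_goal − ψ) mod 360° = 233.5018° = 4.075375 rad.
Common terms: sin α = 0.713229, cos α = -0.700931, sin β = -0.803875, cos β = -0.594798, cos(α−β) = -0.156434, d² = 67.072509. Work in radians in the unit-radius frame; every candidate has L = ρ·(t + p + q).
LSL: p² = 2 + d² − 2cos(α−β) + 2d(sin α − sin β) = 94.234877; p = √p² = 9.707465; φ = atan2(cos β − cos α, d + sin α − sin β) = 0.010933 rad; t = (φ − α) mod 2π = 3.946620 rad, q = (β − φ) mod 2π = 4.064441 rad → L = 5.63·(3.946620 + 9.707465 + 4.064441) = 5.63·17.718526 = 99.755303 m
RSR: p² = 2 + d² − 2cos(α−β) + 2d(sin β − sin α) = 44.535879; p = √p² = 6.673521; φ = atan2(cos α − cos β, d − sin α + sin β) = -0.015904 rad; t = (α − φ) mod 2π = 2.363403 rad, q = (φ − β) mod 2π = 2.191906 rad → L = 5.63·(2.363403 + 6.673521 + 2.191906) = 5.63·11.228830 = 63.218313 m
LSR: p² = d² − 2 + 2cos(α−β) + 2d(sin α + sin β) = 63.274893; p = √p² = 7.954552; φ = atan2(−cos α − cos β, d + sin α + sin β) − atan2(−2, p) = 0.404962 rad; t = (φ − α) mod 2π = 4.340649 rad, q = (φ − β) mod 2π = 2.612773 rad → L = 5.63·(4.340649 + 7.954552 + 2.612773) = 5.63·14.907973 = 83.931887 m
RSL: p² = d² − 2 + 2cos(α−β) − 2d(sin α + sin β) = 66.244387; p = √p² = 8.139065; φ = atan2(cos α + cos β, d − sin α − sin β) − atan2(2, p) = -0.396177 rad; t = (α − φ) mod 2π = 2.743675 rad, q = (β − φ) mod 2π = 4.471551 rad → L = 5.63·(2.743675 + 8.139065 + 4.471551) = 5.63·15.354292 = 86.444663 m
RLR: c = (6 − d² + 2cos(α−β) + 2d(sin α − sin β))/8 = -4.566985, |c| > 1 → infeasible
LRL: c = (6 − d² + 2cos(α−β) − 2d(sin α − sin β))/8 = -10.779360, |c| > 1 → infeasible
Shortest: RSR with L = 63.218313 m ≈ 63.2183 m
Convert RSR to answer units (arcs ×180/π): t = 2.363403·180/π = 135.4130°, p = ρ·p = 5.63·6.673521 = 37.5719 m, q = 2.191906·180/π = 125.5870°, L = 63.2183 m.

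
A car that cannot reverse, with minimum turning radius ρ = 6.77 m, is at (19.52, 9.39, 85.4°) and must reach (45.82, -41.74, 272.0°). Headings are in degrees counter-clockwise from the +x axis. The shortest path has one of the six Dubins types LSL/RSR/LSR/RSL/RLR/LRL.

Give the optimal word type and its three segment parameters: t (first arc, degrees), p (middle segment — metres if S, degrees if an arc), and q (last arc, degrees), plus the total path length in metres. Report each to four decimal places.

RSR: t = 161.2788°, p = 52.4070 m, q = 12.1212°, L = 72.8957 m

Let ψ = atan2(Δy, Δx) = atan2(-51.13, 26.30) = -62.7798° be the start→goal bearing.
Normalize: d = |goal − start| / ρ = 57.497538/6.77 = 8.492989, α = (θ_start − ψ) mod 360° = 148.1798° = 2.586226 rad, β = (θ_goal − ψ) mod 360° = 334.7798° = 5.843010 rad.
Common terms: sin α = 0.527255, cos α = -0.849707, sin β = -0.426098, cos β = 0.904677, cos(α−β) = -0.993373, d² = 72.130869. Work in radians in the unit-radius frame; every candidate has L = ρ·(t + p + q).
LSL: p² = 2 + d² − 2cos(α−β) + 2d(sin α − sin β) = 92.311240; p = √p² = 9.607874; φ = atan2(cos β − cos α, d + sin α − sin β) = 0.183629 rad; t = (φ − α) mod 2π = 3.880588 rad, q = (β − φ) mod 2π = 5.659382 rad → L = 6.77·(3.880588 + 9.607874 + 5.659382) = 6.77·19.147844 = 129.630901 m
RSR: p² = 2 + d² − 2cos(α−β) + 2d(sin β − sin α) = 59.923989; p = √p² = 7.741059; φ = atan2(cos α − cos β, d − sin α + sin β) = -0.228620 rad; t = (α − φ) mod 2π = 2.814846 rad, q = (φ − β) mod 2π = 0.211555 rad → L = 6.77·(2.814846 + 7.741059 + 0.211555) = 6.77·10.767460 = 72.895701 m
LSR: p² = d² − 2 + 2cos(α−β) + 2d(sin α + sin β) = 69.862377; p = √p² = 8.358372; φ = atan2(−cos α − cos β, d + sin α + sin β) − atan2(−2, p) = 0.228469 rad; t = (φ − α) mod 2π = 3.925428 rad, q = (φ − β) mod 2π = 0.668644 rad → L = 6.77·(3.925428 + 8.358372 + 0.668644) = 6.77·12.952444 = 87.688044 m
RSL: p² = d² − 2 + 2cos(α−β) − 2d(sin α + sin β) = 66.425870; p = √p² = 8.150207; φ = atan2(cos α + cos β, d − sin α − sin β) − atan2(2, p) = -0.234087 rad; t = (α − φ) mod 2π = 2.820313 rad, q = (β − φ) mod 2π = 6.077098 rad → L = 6.77·(2.820313 + 8.150207 + 6.077098) = 6.77·17.047618 = 115.412372 m
RLR: c = (6 − d² + 2cos(α−β) + 2d(sin α − sin β))/8 = -6.490499, |c| > 1 → infeasible
LRL: c = (6 − d² + 2cos(α−β) − 2d(sin α − sin β))/8 = -10.538905, |c| > 1 → infeasible
Shortest: RSR with L = 72.895701 m ≈ 72.8957 m
Convert RSR to answer units (arcs ×180/π): t = 2.814846·180/π = 161.2788°, p = ρ·p = 6.77·7.741059 = 52.4070 m, q = 0.211555·180/π = 12.1212°, L = 72.8957 m.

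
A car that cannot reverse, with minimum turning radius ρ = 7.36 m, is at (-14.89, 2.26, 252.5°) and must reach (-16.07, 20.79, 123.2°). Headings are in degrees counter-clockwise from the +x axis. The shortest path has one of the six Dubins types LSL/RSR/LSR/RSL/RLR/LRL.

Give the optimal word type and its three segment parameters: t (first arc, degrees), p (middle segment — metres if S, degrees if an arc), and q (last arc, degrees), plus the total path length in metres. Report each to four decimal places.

Let ψ = atan2(Δy, Δx) = atan2(18.53, -1.18) = 93.6437° be the start→goal bearing.
Normalize: d = |goal − start| / ρ = 18.567533/7.36 = 2.522763, α = (θ_start − ψ) mod 360° = 158.8563° = 2.772565 rad, β = (θ_goal − ψ) mod 360° = 29.5563° = 0.515855 rad.
Common terms: sin α = 0.360708, cos α = -0.932679, sin β = 0.493278, cos β = 0.869871, cos(α−β) = -0.633381, d² = 6.364332. Work in radians in the unit-radius frame; every candidate has L = ρ·(t + p + q).
LSL: p² = 2 + d² − 2cos(α−β) + 2d(sin α − sin β) = 8.962207; p = √p² = 2.993695; φ = atan2(cos β − cos α, d + sin α − sin β) = 0.646148 rad; t = (φ − α) mod 2π = 4.156768 rad, q = (β − φ) mod 2π = 6.152892 rad → L = 7.36·(4.156768 + 2.993695 + 6.152892) = 7.36·13.303355 = 97.912689 m
RSR: p² = 2 + d² − 2cos(α−β) + 2d(sin β − sin α) = 10.299979; p = √p² = 3.209358; φ = atan2(cos α − cos β, d − sin α + sin β) = -0.596384 rad; t = (α − φ) mod 2π = 3.368949 rad, q = (φ − β) mod 2π = 5.170947 rad → L = 7.36·(3.368949 + 3.209358 + 5.170947) = 7.36·11.749254 = 86.474510 m
LSR: p² = d² − 2 + 2cos(α−β) + 2d(sin α + sin β) = 7.406382; p = √p² = 2.721467; φ = atan2(−cos α − cos β, d + sin α + sin β) − atan2(−2, p) = 0.652363 rad; t = (φ − α) mod 2π = 4.162983 rad, q = (φ − β) mod 2π = 0.136509 rad → L = 7.36·(4.162983 + 2.721467 + 0.136509) = 7.36·7.020959 = 51.674255 m
RSL: p² = d² − 2 + 2cos(α−β) − 2d(sin α + sin β) = -1.211242 < 0 → infeasible
RLR: c = (6 − d² + 2cos(α−β) + 2d(sin α − sin β))/8 = -0.287497; p = 2π − arccos c = 4.420776 rad; φ = atan2(cos α − cos β, d − sin α + sin β) = -0.596384 rad; t = (α − φ + p/2) mod 2π = 5.579337 rad, q = (α − β − t + p) mod 2π = 1.098149 rad → L = 7.36·(5.579337 + 4.420776 + 1.098149) = 7.36·11.098263 = 81.683215 m
LRL: c = (6 − d² + 2cos(α−β) − 2d(sin α − sin β))/8 = -0.120276; p = 2π − arccos c = 4.591821 rad; φ = atan2(cos β − cos α, d + sin α − sin β) = 0.646148 rad; t = (φ − α + p/2) mod 2π = 0.169493 rad, q = (β − α − t + p) mod 2π = 2.165617 rad → L = 7.36·(0.169493 + 4.591821 + 2.165617) = 7.36·6.926932 = 50.982216 m
Shortest: LRL with L = 50.982216 m ≈ 50.9822 m
Convert LRL to answer units (arcs ×180/π): t = 0.169493·180/π = 9.7113°, p = 4.591821·180/π = 263.0920°, q = 2.165617·180/π = 124.0807°, L = 50.9822 m.

LRL: t = 9.7113°, p = 263.0920°, q = 124.0807°, L = 50.9822 m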